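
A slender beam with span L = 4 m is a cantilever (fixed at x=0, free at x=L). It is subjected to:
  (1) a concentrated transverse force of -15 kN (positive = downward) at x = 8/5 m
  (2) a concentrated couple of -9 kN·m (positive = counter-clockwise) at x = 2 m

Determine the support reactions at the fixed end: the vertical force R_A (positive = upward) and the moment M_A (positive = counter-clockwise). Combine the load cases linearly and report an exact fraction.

R_A = -15 kN, M_A = -15 kN·m

Load 1 — point force P=-15 kN at a=8/5 m (b=L-a=12/5):
  R_A = P = (-15) = -15 kN
  M_A = Pa = (-15)·(8/5) = -24 kN·m
Load 2 — applied couple M₀=-9 kN·m at a=2 m (b=L-a=2):
  R_A = 0 kN
  M_A = -M₀ = -(-9) = 9 kN·m
Superposition: R_A = -15 kN, M_A = -15 kN·m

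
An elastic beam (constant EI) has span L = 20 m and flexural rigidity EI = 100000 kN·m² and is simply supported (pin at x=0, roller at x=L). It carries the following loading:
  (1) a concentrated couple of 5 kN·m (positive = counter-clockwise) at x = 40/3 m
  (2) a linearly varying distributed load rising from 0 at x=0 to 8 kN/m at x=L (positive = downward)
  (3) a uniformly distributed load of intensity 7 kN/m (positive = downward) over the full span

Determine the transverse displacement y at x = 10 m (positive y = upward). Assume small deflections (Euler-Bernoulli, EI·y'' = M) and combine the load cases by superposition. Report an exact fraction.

y(10) = -331/1440 m

Load 1 — applied couple M₀=5 kN·m at a=40/3 m (b=L-a=20/3):
  y_1 = (M₀x³/(6L)+C₁x)/EI  [x≤a] with C₁=M₀(3b²-L²)/(6L)=-100/9 = (5·10³/(6·20)+(-100/9)·10)/100000 = -1/1440 m
Load 2 — triangular load w₀=8 kN/m (0→w₀ over full span):
  y_2 = -w₀x(7L⁴-10L²x²+3x⁴)/(360LEI) = -8·10·(7·20⁴-10·20²·10²+3·10⁴)/(360·20·100000) = -1/12 m
Load 3 — uniform load w=7 kN/m over full span:
  y_3 = -wx(L³-2Lx²+x³)/(24EI) = -7·10·(20³-2·20·10²+10³)/(24·100000) = -7/48 m
Superposition: y = Σ y_i = -331/1440 m ≈ -0.229861 m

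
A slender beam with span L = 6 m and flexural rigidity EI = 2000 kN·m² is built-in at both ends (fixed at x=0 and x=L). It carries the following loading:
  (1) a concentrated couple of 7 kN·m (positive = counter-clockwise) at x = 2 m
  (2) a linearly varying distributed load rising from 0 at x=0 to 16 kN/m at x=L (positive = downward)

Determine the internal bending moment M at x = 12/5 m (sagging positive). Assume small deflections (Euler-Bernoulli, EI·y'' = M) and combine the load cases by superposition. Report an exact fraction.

Load 1 — applied couple M₀=7 kN·m at a=2 m (b=L-a=4):
  M_1 = R_Ax - M_A - M₀  [x>a] with R_A=14/9, M_A=0 = (14/9)·(12/5) - 0 - 7 = -49/15 kN·m
Load 2 — triangular load w₀=16 kN/m (0→w₀ over full span):
  M_2 = 3w₀Lx/20 - w₀L²/30 - w₀x³/(6L) = 3·16·6·(12/5)/20 - 16·6²/30 - 16·(12/5)³/(6·6) = 1152/125 kN·m
Superposition: M = Σ M_i = 2231/375 kN·m ≈ 5.949333 kN·m

M(12/5) = 2231/375 kN·m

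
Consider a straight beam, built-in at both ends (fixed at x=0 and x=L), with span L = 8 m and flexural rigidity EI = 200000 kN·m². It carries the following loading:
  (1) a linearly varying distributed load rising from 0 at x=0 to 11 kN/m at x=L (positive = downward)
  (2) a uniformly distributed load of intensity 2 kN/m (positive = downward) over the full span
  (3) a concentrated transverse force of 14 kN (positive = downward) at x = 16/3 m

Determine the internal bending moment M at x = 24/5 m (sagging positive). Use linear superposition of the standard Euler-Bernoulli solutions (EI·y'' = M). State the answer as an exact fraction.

M(24/5) = 95744/3375 kN·m

Load 1 — triangular load w₀=11 kN/m (0→w₀ over full span):
  M_1 = 3w₀Lx/20 - w₀L²/30 - w₀x³/(6L) = 3·11·8·(24/5)/20 - 11·8²/30 - 11·(24/5)³/(6·8) = 5456/375 kN·m
Load 2 — uniform load w=2 kN/m over full span:
  M_2 = wLx/2 - wL²/12 - wx²/2 = 2·8·(24/5)/2 - 2·8²/12 - 2·(24/5)²/2 = 352/75 kN·m
Load 3 — point force P=14 kN at a=16/3 m (b=L-a=8/3):
  M_3 = Pb²(3a+b)x/L³ - Pab²/L²  [x≤a] = 14·(8/3)²·(3·(16/3)+(8/3))·(24/5)/8³ - 14·(16/3)·(8/3)²/8² = 1232/135 kN·m
Superposition: M = Σ M_i = 95744/3375 kN·m ≈ 28.368593 kN·m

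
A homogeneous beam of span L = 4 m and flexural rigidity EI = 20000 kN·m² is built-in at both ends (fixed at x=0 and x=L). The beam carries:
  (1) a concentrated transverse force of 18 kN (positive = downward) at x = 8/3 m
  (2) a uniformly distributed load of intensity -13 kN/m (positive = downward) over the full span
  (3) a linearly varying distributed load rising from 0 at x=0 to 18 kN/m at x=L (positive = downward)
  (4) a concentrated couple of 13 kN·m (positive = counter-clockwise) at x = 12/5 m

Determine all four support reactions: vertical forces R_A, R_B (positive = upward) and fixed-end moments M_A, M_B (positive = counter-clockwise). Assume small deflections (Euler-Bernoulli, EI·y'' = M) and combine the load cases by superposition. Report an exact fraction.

R_A = -439/75 kN, M_A = 44/25 kN·m, R_B = 589/75 kN, M_B = -463/75 kN·m

Load 1 — point force P=18 kN at a=8/3 m (b=L-a=4/3):
  R_A = Pb²(3a+b)/L³ = 18·(4/3)²·(3·(8/3)+(4/3))/4³ = 14/3 kN
  M_A = Pab²/L² = 18·(8/3)·(4/3)²/4² = 16/3 kN·m
  R_B = Pa²(a+3b)/L³ = 18·(8/3)²·((8/3)+3·(4/3))/4³ = 40/3 kN
  M_B = -Pa²b/L² = -18·(8/3)²·(4/3)/4² = -32/3 kN·m
Load 2 — uniform load w=-13 kN/m over full span:
  R_A = wL/2 = (-13)·4/2 = -26 kN
  M_A = wL²/12 = (-13)·4²/12 = -52/3 kN·m
  R_B = wL/2 = (-13)·4/2 = -26 kN
  M_B = -wL²/12 = -(-13)·4²/12 = 52/3 kN·m
Load 3 — triangular load w₀=18 kN/m (0→w₀ over full span):
  R_A = 3w₀L/20 = 3·18·4/20 = 54/5 kN
  M_A = w₀L²/30 = 18·4²/30 = 48/5 kN·m
  R_B = 7w₀L/20 = 7·18·4/20 = 126/5 kN
  M_B = -w₀L²/20 = -18·4²/20 = -72/5 kN·m
Load 4 — applied couple M₀=13 kN·m at a=12/5 m (b=L-a=8/5):
  R_A = 6M₀ab/L³ = 6·13·(12/5)·(8/5)/4³ = 117/25 kN
  M_A = M₀b(2a-b)/L² = 13·(8/5)·(2·(12/5)-(8/5))/4² = 104/25 kN·m
  R_B = -6M₀ab/L³ = -6·13·(12/5)·(8/5)/4³ = -117/25 kN
  M_B = M₀a(2b-a)/L² = 13·(12/5)·(2·(8/5)-(12/5))/4² = 39/25 kN·m
Superposition: R_A = -439/75 kN, M_A = 44/25 kN·m, R_B = 589/75 kN, M_B = -463/75 kN·m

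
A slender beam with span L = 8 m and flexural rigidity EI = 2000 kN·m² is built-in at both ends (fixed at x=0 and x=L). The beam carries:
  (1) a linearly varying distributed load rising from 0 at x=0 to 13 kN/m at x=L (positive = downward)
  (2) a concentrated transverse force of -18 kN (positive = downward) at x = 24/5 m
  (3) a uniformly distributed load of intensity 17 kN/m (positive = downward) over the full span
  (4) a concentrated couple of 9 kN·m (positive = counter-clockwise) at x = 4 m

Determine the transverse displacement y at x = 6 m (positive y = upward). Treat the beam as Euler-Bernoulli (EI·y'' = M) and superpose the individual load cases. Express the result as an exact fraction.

y(6) = -11673/200000 m

Load 1 — triangular load w₀=13 kN/m (0→w₀ over full span):
  y_1 = -w₀x²(L-x)²(x+2L)/(120LEI) = -13·6²·(8-6)²·(6+2·8)/(120·8·2000) = -429/20000 m
Load 2 — point force P=-18 kN at a=24/5 m (b=L-a=16/5):
  y_2 = -Pa²(L-x)²(3bL-(3b+a)(L-x))/(6L³EI)  [x>a] = -(-18)·(24/5)²·(8-6)²·(3·(16/5)·8-(3·(16/5)+(24/5))·(8-6))/(6·8³·2000) = 81/6250 m
Load 3 — uniform load w=17 kN/m over full span:
  y_3 = -wx²(L-x)²/(24EI) = -17·6²·(8-6)²/(24·2000) = -51/1000 m
Load 4 — applied couple M₀=9 kN·m at a=4 m (b=L-a=4):
  y_4 = (R_Ax³/6 - M_Ax²/2 - M₀(x-a)²/2)/EI  [x>a] with R_A=27/16, M_A=9/4 = ((27/16)·6³/6 - (9/4)·6²/2 - 9·(6-4)²/2)/2000 = 9/8000 m
Superposition: y = Σ y_i = -11673/200000 m ≈ -0.058365 m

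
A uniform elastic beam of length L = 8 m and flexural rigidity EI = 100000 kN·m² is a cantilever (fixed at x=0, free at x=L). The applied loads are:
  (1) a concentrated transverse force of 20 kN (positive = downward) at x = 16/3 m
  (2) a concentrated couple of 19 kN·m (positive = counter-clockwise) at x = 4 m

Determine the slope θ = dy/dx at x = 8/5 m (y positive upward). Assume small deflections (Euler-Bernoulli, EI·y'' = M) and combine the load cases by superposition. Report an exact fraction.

θ(8/5) = -43/37500 rad

Load 1 — point force P=20 kN at a=16/3 m (b=L-a=8/3):
  θ_1 = -Px(2a-x)/(2EI)  [x≤a] = -20·(8/5)·(2·(16/3)-(8/5))/(2·100000) = -68/46875 rad
Load 2 — applied couple M₀=19 kN·m at a=4 m (b=L-a=4):
  θ_2 = M₀x/EI  [x≤a] = 19·(8/5)/100000 = 19/62500 rad
Superposition: θ = Σ θ_i = -43/37500 rad ≈ -0.001147 rad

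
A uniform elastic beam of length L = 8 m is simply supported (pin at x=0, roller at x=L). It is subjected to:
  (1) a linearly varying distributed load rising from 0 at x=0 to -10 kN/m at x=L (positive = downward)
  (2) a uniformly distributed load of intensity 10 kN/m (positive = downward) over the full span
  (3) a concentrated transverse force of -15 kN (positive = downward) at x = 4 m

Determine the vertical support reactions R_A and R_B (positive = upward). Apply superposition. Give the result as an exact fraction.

R_A = 115/6 kN, R_B = 35/6 kN

Load 1 — triangular load w₀=-10 kN/m (0→w₀ over full span):
  R_A = w₀L/6 = (-10)·8/6 = -40/3 kN
  R_B = w₀L/3 = (-10)·8/3 = -80/3 kN
Load 2 — uniform load w=10 kN/m over full span:
  R_A = wL/2 = 10·8/2 = 40 kN
  R_B = wL/2 = 10·8/2 = 40 kN
Load 3 — point force P=-15 kN at a=4 m (b=L-a=4):
  R_A = Pb/L = (-15)·4/8 = -15/2 kN
  R_B = Pa/L = (-15)·4/8 = -15/2 kN
Superposition: R_A = 115/6 kN, R_B = 35/6 kN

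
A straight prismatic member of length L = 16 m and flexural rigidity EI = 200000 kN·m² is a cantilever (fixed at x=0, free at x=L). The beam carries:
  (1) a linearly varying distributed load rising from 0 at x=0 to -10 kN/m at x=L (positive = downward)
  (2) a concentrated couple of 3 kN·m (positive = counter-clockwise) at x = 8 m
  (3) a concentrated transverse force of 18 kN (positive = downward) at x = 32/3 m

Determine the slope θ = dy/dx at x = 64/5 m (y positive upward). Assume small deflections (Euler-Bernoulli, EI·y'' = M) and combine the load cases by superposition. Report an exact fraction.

θ(64/5) = 190693/9375000 rad

Load 1 — triangular load w₀=-10 kN/m (0→w₀ over full span):
  θ_1 = (w₀Lx²/4-w₀L²x/3-w₀x⁴/(24L))/EI = ((-10)·16·(64/5)²/4-(-10)·16²·(64/5)/3-(-10)·(64/5)⁴/(24·16))/200000 = 29696/1171875 rad
Load 2 — applied couple M₀=3 kN·m at a=8 m (b=L-a=8):
  θ_2 = M₀a/EI  [x>a] = 3·8/200000 = 3/25000 rad
Load 3 — point force P=18 kN at a=32/3 m (b=L-a=16/3):
  θ_3 = -Pa²/(2EI)  [x>a] = -18·(32/3)²/(2·200000) = -16/3125 rad
Superposition: θ = Σ θ_i = 190693/9375000 rad ≈ 0.020341 rad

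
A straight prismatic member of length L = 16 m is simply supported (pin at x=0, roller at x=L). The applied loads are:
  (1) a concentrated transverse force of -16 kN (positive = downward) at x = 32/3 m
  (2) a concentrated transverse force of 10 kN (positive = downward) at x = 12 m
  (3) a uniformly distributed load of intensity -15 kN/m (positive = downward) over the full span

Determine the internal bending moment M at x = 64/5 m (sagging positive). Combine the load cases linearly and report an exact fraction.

Load 1 — point force P=-16 kN at a=32/3 m (b=L-a=16/3):
  M_1 = Pa(L-x)/L  [x>a] = (-16)·(32/3)·(16-(64/5))/16 = -512/15 kN·m
Load 2 — point force P=10 kN at a=12 m (b=L-a=4):
  M_2 = Pa(L-x)/L  [x>a] = 10·12·(16-(64/5))/16 = 24 kN·m
Load 3 — uniform load w=-15 kN/m over full span:
  M_3 = wx(L-x)/2 = (-15)·(64/5)·(16-(64/5))/2 = -1536/5 kN·m
Superposition: M = Σ M_i = -952/3 kN·m ≈ -317.333333 kN·m

M(64/5) = -952/3 kN·m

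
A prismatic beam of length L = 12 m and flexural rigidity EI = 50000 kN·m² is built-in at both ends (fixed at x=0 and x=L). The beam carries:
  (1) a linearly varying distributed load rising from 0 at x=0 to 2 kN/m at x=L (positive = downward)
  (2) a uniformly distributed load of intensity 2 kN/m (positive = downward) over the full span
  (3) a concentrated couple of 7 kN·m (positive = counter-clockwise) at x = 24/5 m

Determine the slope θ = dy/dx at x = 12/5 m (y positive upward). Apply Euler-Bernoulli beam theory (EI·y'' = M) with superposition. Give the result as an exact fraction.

Load 1 — triangular load w₀=2 kN/m (0→w₀ over full span):
  θ_1 = -w₀(2x(L-x)(L-2x)(x+2L)+x²(L-x)²)/(120LEI) = -2·(2·(12/5)·(12-(12/5))·(12-2·(12/5))·((12/5)+2·12)+(12/5)²·(12-(12/5))²)/(120·12·50000) = -504/1953125 rad
Load 2 — uniform load w=2 kN/m over full span:
  θ_2 = -wx(L-x)(L-2x)/(12EI) = -2·(12/5)·(12-(12/5))·(12-2·(12/5))/(12·50000) = -216/390625 rad
Load 3 — applied couple M₀=7 kN·m at a=24/5 m (b=L-a=36/5):
  θ_3 = (R_Ax²/2 - M_Ax)/EI  [x≤a] with R_A=21/25, M_A=21/25 = ((21/25)·(12/5)²/2 - (21/25)·(12/5))/50000 = 63/7812500 rad
Superposition: θ = Σ θ_i = -6273/7812500 rad ≈ -0.000803 rad

θ(12/5) = -6273/7812500 rad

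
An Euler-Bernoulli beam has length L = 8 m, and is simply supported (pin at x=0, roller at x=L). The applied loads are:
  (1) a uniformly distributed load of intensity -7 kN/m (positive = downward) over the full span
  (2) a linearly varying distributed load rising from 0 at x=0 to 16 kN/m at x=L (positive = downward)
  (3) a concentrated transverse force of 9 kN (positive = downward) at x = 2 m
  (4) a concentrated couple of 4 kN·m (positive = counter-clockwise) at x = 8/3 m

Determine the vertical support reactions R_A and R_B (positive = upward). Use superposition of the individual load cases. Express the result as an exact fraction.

R_A = 7/12 kN, R_B = 197/12 kN

Load 1 — uniform load w=-7 kN/m over full span:
  R_A = wL/2 = (-7)·8/2 = -28 kN
  R_B = wL/2 = (-7)·8/2 = -28 kN
Load 2 — triangular load w₀=16 kN/m (0→w₀ over full span):
  R_A = w₀L/6 = 16·8/6 = 64/3 kN
  R_B = w₀L/3 = 16·8/3 = 128/3 kN
Load 3 — point force P=9 kN at a=2 m (b=L-a=6):
  R_A = Pb/L = 9·6/8 = 27/4 kN
  R_B = Pa/L = 9·2/8 = 9/4 kN
Load 4 — applied couple M₀=4 kN·m at a=8/3 m (b=L-a=16/3):
  R_A = M₀/L = 4/8 = 1/2 kN
  R_B = -M₀/L = -4/8 = -1/2 kN
Superposition: R_A = 7/12 kN, R_B = 197/12 kN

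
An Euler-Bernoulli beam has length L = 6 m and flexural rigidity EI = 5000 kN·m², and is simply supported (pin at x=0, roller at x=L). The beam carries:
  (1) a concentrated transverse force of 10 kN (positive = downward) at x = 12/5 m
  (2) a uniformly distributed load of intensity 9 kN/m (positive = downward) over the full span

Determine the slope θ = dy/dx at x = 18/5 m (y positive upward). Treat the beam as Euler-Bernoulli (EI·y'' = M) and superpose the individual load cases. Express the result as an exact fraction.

Load 1 — point force P=10 kN at a=12/5 m (b=L-a=18/5):
  θ_1 = -Pa(2L²-6Lx+3x²+a²)/(6LEI)  [x>a] = -10·(12/5)·(2·6²-6·6·(18/5)+3·(18/5)²+(12/5)²)/(6·6·5000) = 27/15625 rad
Load 2 — uniform load w=9 kN/m over full span:
  θ_2 = -w(L³-6Lx²+4x³)/(24EI) = -9·(6³-6·6·(18/5)²+4·(18/5)³)/(24·5000) = 2997/625000 rad
Superposition: θ = Σ θ_i = 4077/625000 rad ≈ 0.006523 rad

θ(18/5) = 4077/625000 rad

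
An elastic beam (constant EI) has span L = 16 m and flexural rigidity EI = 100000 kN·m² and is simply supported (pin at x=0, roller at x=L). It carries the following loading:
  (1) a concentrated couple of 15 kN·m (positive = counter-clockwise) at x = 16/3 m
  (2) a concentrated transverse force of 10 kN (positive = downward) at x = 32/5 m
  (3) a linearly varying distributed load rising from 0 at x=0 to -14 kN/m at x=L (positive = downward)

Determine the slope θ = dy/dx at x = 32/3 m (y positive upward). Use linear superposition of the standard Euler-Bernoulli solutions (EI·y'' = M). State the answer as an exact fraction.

Load 1 — applied couple M₀=15 kN·m at a=16/3 m (b=L-a=32/3):
  θ_1 = (M₀x²/(2L)-M₀(x-a)+C₁)/EI  [x>a] with C₁=M₀(3b²-L²)/(6L)=40/3 = (15·(32/3)²/(2·16)-15·((32/3)-(16/3))+(40/3))/100000 = -1/7500 rad
Load 2 — point force P=10 kN at a=32/5 m (b=L-a=48/5):
  θ_2 = -Pa(2L²-6Lx+3x²+a²)/(6LEI)  [x>a] = -10·(32/5)·(2·16²-6·16·(32/3)+3·(32/3)²+(32/5)²)/(6·16·100000) = 608/703125 rad
Load 3 — triangular load w₀=-14 kN/m (0→w₀ over full span):
  θ_3 = -w₀(7L⁴-30L²x²+15x⁴)/(360LEI) = -(-14)·(7·16⁴-30·16²·(32/3)²+15·(32/3)⁴)/(360·16·100000) = -20384/3796875 rad
Superposition: θ = Σ θ_i = -352141/75937500 rad ≈ -0.004637 rad

θ(32/3) = -352141/75937500 rad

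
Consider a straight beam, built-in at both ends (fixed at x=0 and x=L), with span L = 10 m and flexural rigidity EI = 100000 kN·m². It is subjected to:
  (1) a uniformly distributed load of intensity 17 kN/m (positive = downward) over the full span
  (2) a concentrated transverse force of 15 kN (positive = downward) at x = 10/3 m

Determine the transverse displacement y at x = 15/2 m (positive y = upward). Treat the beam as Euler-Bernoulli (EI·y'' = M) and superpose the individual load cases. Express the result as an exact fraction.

Load 1 — uniform load w=17 kN/m over full span:
  y_1 = -wx²(L-x)²/(24EI) = -17·(15/2)²·(10-(15/2))²/(24·100000) = -51/20480 m
Load 2 — point force P=15 kN at a=10/3 m (b=L-a=20/3):
  y_2 = -Pa²(L-x)²(3bL-(3b+a)(L-x))/(6L³EI)  [x>a] = -15·(10/3)²·(10-(15/2))²·(3·(20/3)·10-(3·(20/3)+(10/3))·(10-(15/2)))/(6·10³·100000) = -17/69120 m
Superposition: y = Σ y_i = -1513/552960 m ≈ -0.002736 m

y(15/2) = -1513/552960 m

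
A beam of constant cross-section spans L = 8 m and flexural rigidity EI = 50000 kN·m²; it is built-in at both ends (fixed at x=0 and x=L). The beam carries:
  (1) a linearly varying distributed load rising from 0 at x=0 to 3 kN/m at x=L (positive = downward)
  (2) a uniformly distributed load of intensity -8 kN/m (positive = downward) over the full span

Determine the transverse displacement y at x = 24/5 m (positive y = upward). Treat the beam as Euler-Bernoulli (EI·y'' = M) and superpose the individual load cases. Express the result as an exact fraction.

y(24/5) = 61824/48828125 m

Load 1 — triangular load w₀=3 kN/m (0→w₀ over full span):
  y_1 = -w₀x²(L-x)²(x+2L)/(120LEI) = -3·(24/5)²·(8-(24/5))²·((24/5)+2·8)/(120·8·50000) = -14976/48828125 m
Load 2 — uniform load w=-8 kN/m over full span:
  y_2 = -wx²(L-x)²/(24EI) = -(-8)·(24/5)²·(8-(24/5))²/(24·50000) = 3072/1953125 m
Superposition: y = Σ y_i = 61824/48828125 m ≈ 0.001266 m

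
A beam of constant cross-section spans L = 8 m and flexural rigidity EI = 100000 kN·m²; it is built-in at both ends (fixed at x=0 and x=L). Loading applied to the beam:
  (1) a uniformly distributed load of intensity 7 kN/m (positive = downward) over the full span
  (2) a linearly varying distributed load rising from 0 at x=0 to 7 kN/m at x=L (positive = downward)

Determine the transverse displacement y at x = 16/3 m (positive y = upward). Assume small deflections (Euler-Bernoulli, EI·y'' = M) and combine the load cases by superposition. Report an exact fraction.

y(16/3) = -10304/11390625 m

Load 1 — uniform load w=7 kN/m over full span:
  y_1 = -wx²(L-x)²/(24EI) = -7·(16/3)²·(8-(16/3))²/(24·100000) = -448/759375 m
Load 2 — triangular load w₀=7 kN/m (0→w₀ over full span):
  y_2 = -w₀x²(L-x)²(x+2L)/(120LEI) = -7·(16/3)²·(8-(16/3))²·((16/3)+2·8)/(120·8·100000) = -3584/11390625 m
Superposition: y = Σ y_i = -10304/11390625 m ≈ -0.000905 m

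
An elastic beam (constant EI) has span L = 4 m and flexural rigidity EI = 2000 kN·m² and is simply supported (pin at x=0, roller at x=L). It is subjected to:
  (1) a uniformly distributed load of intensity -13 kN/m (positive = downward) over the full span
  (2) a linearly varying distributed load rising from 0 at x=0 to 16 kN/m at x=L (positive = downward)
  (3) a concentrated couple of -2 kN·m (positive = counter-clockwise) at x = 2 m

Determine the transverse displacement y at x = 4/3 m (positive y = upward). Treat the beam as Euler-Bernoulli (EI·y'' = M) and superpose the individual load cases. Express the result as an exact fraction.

y(4/3) = 2813/364500 m

Load 1 — uniform load w=-13 kN/m over full span:
  y_1 = -wx(L³-2Lx²+x³)/(24EI) = -(-13)·(4/3)·(4³-2·4·(4/3)²+(4/3)³)/(24·2000) = 572/30375 m
Load 2 — triangular load w₀=16 kN/m (0→w₀ over full span):
  y_2 = -w₀x(7L⁴-10L²x²+3x⁴)/(360LEI) = -16·(4/3)·(7·4⁴-10·4²·(4/3)²+3·(4/3)⁴)/(360·4·2000) = -1024/91125 m
Load 3 — applied couple M₀=-2 kN·m at a=2 m (b=L-a=2):
  y_3 = (M₀x³/(6L)+C₁x)/EI  [x≤a] with C₁=M₀(3b²-L²)/(6L)=1/3 = ((-2)·(4/3)³/(6·4)+(1/3)·(4/3))/2000 = 1/8100 m
Superposition: y = Σ y_i = 2813/364500 m ≈ 0.007717 m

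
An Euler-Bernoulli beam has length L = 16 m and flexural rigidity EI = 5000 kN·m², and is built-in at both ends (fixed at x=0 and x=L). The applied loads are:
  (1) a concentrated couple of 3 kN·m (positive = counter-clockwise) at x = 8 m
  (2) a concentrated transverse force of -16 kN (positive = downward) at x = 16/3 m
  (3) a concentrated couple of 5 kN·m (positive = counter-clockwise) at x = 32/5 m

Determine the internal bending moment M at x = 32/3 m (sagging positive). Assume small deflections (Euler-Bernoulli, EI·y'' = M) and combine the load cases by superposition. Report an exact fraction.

M(32/3) = -7631/1620 kN·m

Load 1 — applied couple M₀=3 kN·m at a=8 m (b=L-a=8):
  M_1 = R_Ax - M_A - M₀  [x>a] with R_A=9/32, M_A=3/4 = (9/32)·(32/3) - (3/4) - 3 = -3/4 kN·m
Load 2 — point force P=-16 kN at a=16/3 m (b=L-a=32/3):
  M_2 = Pa²(a+3b)(L-x)/L³ - Pa²b/L²  [x>a] = (-16)·(16/3)²·((16/3)+3·(32/3))·(16-(32/3))/16³ - (-16)·(16/3)²·(32/3)/16² = -256/81 kN·m
Load 3 — applied couple M₀=5 kN·m at a=32/5 m (b=L-a=48/5):
  M_3 = R_Ax - M_A - M₀  [x>a] with R_A=9/20, M_A=3/5 = (9/20)·(32/3) - (3/5) - 5 = -4/5 kN·m
Superposition: M = Σ M_i = -7631/1620 kN·m ≈ -4.710494 kN·m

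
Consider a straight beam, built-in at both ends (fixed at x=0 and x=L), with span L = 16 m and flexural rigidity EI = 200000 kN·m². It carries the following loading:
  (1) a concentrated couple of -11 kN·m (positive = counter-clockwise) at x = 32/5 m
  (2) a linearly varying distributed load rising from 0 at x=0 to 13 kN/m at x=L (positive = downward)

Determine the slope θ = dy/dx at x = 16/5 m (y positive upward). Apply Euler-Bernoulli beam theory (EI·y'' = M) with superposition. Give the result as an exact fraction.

θ(16/5) = -4679/4687500 rad

Load 1 — applied couple M₀=-11 kN·m at a=32/5 m (b=L-a=48/5):
  θ_1 = (R_Ax²/2 - M_Ax)/EI  [x≤a] with R_A=-99/100, M_A=-33/25 = ((-99/100)·(16/5)²/2 - (-33/25)·(16/5))/200000 = -33/7812500 rad
Load 2 — triangular load w₀=13 kN/m (0→w₀ over full span):
  θ_2 = -w₀(2x(L-x)(L-2x)(x+2L)+x²(L-x)²)/(120LEI) = -13·(2·(16/5)·(16-(16/5))·(16-2·(16/5))·((16/5)+2·16)+(16/5)²·(16-(16/5))²)/(120·16·200000) = -5824/5859375 rad
Superposition: θ = Σ θ_i = -4679/4687500 rad ≈ -0.000998 rad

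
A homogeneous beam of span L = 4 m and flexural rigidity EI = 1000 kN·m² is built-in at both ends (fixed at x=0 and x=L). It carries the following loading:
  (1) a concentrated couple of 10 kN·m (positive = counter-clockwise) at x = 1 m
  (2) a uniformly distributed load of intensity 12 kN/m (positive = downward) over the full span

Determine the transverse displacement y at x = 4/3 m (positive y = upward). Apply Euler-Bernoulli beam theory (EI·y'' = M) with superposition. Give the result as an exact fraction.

Load 1 — applied couple M₀=10 kN·m at a=1 m (b=L-a=3):
  y_1 = (R_Ax³/6 - M_Ax²/2 - M₀(x-a)²/2)/EI  [x>a] with R_A=45/16, M_A=-15/8 = ((45/16)·(4/3)³/6 - (-15/8)·(4/3)²/2 - 10·((4/3)-1)²/2)/1000 = 1/450 m
Load 2 — uniform load w=12 kN/m over full span:
  y_2 = -wx²(L-x)²/(24EI) = -12·(4/3)²·(4-(4/3))²/(24·1000) = -64/10125 m
Superposition: y = Σ y_i = -83/20250 m ≈ -0.004099 m

y(4/3) = -83/20250 m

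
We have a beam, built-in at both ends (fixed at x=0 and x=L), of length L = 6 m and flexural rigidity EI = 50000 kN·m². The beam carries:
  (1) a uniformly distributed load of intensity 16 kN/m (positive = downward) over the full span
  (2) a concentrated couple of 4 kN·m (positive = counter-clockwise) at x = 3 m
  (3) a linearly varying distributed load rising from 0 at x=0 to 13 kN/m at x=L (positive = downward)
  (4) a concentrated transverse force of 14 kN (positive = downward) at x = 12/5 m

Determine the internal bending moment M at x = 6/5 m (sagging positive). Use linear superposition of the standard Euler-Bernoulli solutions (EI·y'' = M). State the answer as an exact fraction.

M(6/5) = -3196/625 kN·m

Load 1 — uniform load w=16 kN/m over full span:
  M_1 = wLx/2 - wL²/12 - wx²/2 = 16·6·(6/5)/2 - 16·6²/12 - 16·(6/5)²/2 = -48/25 kN·m
Load 2 — applied couple M₀=4 kN·m at a=3 m (b=L-a=3):
  M_2 = R_Ax - M_A  [x≤a] with R_A=1, M_A=1 = 1·(6/5) - 1 = 1/5 kN·m
Load 3 — triangular load w₀=13 kN/m (0→w₀ over full span):
  M_3 = 3w₀Lx/20 - w₀L²/30 - w₀x³/(6L) = 3·13·6·(6/5)/20 - 13·6²/30 - 13·(6/5)³/(6·6) = -273/125 kN·m
Load 4 — point force P=14 kN at a=12/5 m (b=L-a=18/5):
  M_4 = Pb²(3a+b)x/L³ - Pab²/L²  [x≤a] = 14·(18/5)²·(3·(12/5)+(18/5))·(6/5)/6³ - 14·(12/5)·(18/5)²/6² = -756/625 kN·m
Superposition: M = Σ M_i = -3196/625 kN·m ≈ -5.113600 kN·m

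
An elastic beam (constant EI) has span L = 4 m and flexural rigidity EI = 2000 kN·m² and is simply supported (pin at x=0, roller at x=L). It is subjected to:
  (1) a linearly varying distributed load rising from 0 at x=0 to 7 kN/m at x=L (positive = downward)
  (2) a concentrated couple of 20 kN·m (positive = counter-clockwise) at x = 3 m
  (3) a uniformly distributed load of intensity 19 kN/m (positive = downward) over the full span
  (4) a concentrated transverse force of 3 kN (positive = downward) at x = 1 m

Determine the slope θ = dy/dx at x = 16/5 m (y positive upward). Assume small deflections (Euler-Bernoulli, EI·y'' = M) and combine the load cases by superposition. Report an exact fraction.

Load 1 — triangular load w₀=7 kN/m (0→w₀ over full span):
  θ_1 = -w₀(7L⁴-30L²x²+15x⁴)/(360LEI) = -7·(7·4⁴-30·4²·(16/5)²+15·(16/5)⁴)/(360·4·2000) = 5299/1406250 rad
Load 2 — applied couple M₀=20 kN·m at a=3 m (b=L-a=1):
  θ_2 = (M₀x²/(2L)-M₀(x-a)+C₁)/EI  [x>a] with C₁=M₀(3b²-L²)/(6L)=-65/6 = (20·(16/5)²/(2·4)-20·((16/5)-3)+(-65/6))/2000 = 323/60000 rad
Load 3 — uniform load w=19 kN/m over full span:
  θ_3 = -w(L³-6Lx²+4x³)/(24EI) = -19·(4³-6·4·(16/5)²+4·(16/5)³)/(24·2000) = 627/31250 rad
Load 4 — point force P=3 kN at a=1 m (b=L-a=3):
  θ_4 = -Pa(2L²-6Lx+3x²+a²)/(6LEI)  [x>a] = -3·1·(2·4²-6·4·(16/5)+3·(16/5)²+1²)/(6·4·2000) = 327/400000 rad
Superposition: θ = Σ θ_i = 2702971/90000000 rad ≈ 0.030033 rad

θ(16/5) = 2702971/90000000 rad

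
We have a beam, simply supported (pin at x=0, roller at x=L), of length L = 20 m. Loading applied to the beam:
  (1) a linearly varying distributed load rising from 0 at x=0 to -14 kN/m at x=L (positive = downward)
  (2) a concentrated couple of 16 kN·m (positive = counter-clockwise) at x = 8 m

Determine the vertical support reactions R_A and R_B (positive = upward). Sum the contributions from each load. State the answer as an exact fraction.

Load 1 — triangular load w₀=-14 kN/m (0→w₀ over full span):
  R_A = w₀L/6 = (-14)·20/6 = -140/3 kN
  R_B = w₀L/3 = (-14)·20/3 = -280/3 kN
Load 2 — applied couple M₀=16 kN·m at a=8 m (b=L-a=12):
  R_A = M₀/L = 16/20 = 4/5 kN
  R_B = -M₀/L = -16/20 = -4/5 kN
Superposition: R_A = -688/15 kN, R_B = -1412/15 kN

R_A = -688/15 kN, R_B = -1412/15 kN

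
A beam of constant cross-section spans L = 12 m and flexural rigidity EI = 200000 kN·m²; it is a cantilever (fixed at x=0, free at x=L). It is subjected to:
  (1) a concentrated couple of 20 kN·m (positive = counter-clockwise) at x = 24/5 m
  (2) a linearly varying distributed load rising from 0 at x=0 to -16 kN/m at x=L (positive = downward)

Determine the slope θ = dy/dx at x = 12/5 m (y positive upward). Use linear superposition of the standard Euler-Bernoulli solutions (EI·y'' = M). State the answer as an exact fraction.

Load 1 — applied couple M₀=20 kN·m at a=24/5 m (b=L-a=36/5):
  θ_1 = M₀x/EI  [x≤a] = 20·(12/5)/200000 = 3/12500 rad
Load 2 — triangular load w₀=-16 kN/m (0→w₀ over full span):
  θ_2 = (w₀Lx²/4-w₀L²x/3-w₀x⁴/(24L))/EI = ((-16)·12·(12/5)²/4-(-16)·12²·(12/5)/3-(-16)·(12/5)⁴/(24·12))/200000 = 15318/1953125 rad
Superposition: θ = Σ θ_i = 63147/7812500 rad ≈ 0.008083 rad

θ(12/5) = 63147/7812500 rad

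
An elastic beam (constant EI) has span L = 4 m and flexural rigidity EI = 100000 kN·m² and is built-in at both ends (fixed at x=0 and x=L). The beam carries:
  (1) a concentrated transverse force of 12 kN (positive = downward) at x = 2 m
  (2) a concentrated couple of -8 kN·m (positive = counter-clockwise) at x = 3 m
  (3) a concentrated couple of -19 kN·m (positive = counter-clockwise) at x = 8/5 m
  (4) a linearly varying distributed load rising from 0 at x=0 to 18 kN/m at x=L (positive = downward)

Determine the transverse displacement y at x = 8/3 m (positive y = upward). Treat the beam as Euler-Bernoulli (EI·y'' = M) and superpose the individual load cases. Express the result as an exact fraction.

y(8/3) = -566/6328125 m

Load 1 — point force P=12 kN at a=2 m (b=L-a=2):
  y_1 = -Pa²(L-x)²(3bL-(3b+a)(L-x))/(6L³EI)  [x>a] = -12·2²·(4-(8/3))²·(3·2·4-(3·2+2)·(4-(8/3)))/(6·4³·100000) = -1/33750 m
Load 2 — applied couple M₀=-8 kN·m at a=3 m (b=L-a=1):
  y_2 = (R_Ax³/6 - M_Ax²/2)/EI  [x≤a] with R_A=-9/4, M_A=-5/2 = ((-9/4)·(8/3)³/6 - (-5/2)·(8/3)²/2)/100000 = 1/56250 m
Load 3 — applied couple M₀=-19 kN·m at a=8/5 m (b=L-a=12/5):
  y_3 = (R_Ax³/6 - M_Ax²/2 - M₀(x-a)²/2)/EI  [x>a] with R_A=-171/25, M_A=-57/25 = ((-171/25)·(8/3)³/6 - (-57/25)·(8/3)²/2 - (-19)·((8/3)-(8/5))²/2)/100000 = -19/703125 m
Load 4 — triangular load w₀=18 kN/m (0→w₀ over full span):
  y_4 = -w₀x²(L-x)²(x+2L)/(120LEI) = -18·(8/3)²·(4-(8/3))²·((8/3)+2·4)/(120·4·100000) = -64/1265625 m
Superposition: y = Σ y_i = -566/6328125 m ≈ -0.000089 m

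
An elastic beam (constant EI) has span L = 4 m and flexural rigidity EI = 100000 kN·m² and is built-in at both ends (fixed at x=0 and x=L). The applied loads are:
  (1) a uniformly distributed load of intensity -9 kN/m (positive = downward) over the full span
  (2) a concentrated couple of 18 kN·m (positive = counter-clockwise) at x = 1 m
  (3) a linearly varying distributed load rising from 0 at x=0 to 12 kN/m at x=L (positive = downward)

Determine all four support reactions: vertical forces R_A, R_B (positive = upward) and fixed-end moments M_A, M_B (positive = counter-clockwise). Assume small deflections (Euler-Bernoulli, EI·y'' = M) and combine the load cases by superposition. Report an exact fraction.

R_A = -459/80 kN, M_A = -359/40 kN·m, R_B = -501/80 kN, M_B = 321/40 kN·m

Load 1 — uniform load w=-9 kN/m over full span:
  R_A = wL/2 = (-9)·4/2 = -18 kN
  M_A = wL²/12 = (-9)·4²/12 = -12 kN·m
  R_B = wL/2 = (-9)·4/2 = -18 kN
  M_B = -wL²/12 = -(-9)·4²/12 = 12 kN·m
Load 2 — applied couple M₀=18 kN·m at a=1 m (b=L-a=3):
  R_A = 6M₀ab/L³ = 6·18·1·3/4³ = 81/16 kN
  M_A = M₀b(2a-b)/L² = 18·3·(2·1-3)/4² = -27/8 kN·m
  R_B = -6M₀ab/L³ = -6·18·1·3/4³ = -81/16 kN
  M_B = M₀a(2b-a)/L² = 18·1·(2·3-1)/4² = 45/8 kN·m
Load 3 — triangular load w₀=12 kN/m (0→w₀ over full span):
  R_A = 3w₀L/20 = 3·12·4/20 = 36/5 kN
  M_A = w₀L²/30 = 12·4²/30 = 32/5 kN·m
  R_B = 7w₀L/20 = 7·12·4/20 = 84/5 kN
  M_B = -w₀L²/20 = -12·4²/20 = -48/5 kN·m
Superposition: R_A = -459/80 kN, M_A = -359/40 kN·m, R_B = -501/80 kN, M_B = 321/40 kN·m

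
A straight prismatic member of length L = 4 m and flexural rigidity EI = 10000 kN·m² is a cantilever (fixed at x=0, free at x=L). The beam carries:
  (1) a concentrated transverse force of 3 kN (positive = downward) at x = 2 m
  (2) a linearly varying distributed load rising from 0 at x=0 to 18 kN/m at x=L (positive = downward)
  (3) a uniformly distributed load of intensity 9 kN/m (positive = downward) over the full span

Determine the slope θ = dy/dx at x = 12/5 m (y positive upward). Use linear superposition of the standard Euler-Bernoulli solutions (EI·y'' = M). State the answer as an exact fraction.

θ(12/5) = -71499/3125000 rad

Load 1 — point force P=3 kN at a=2 m (b=L-a=2):
  θ_1 = -Pa²/(2EI)  [x>a] = -3·2²/(2·10000) = -3/5000 rad
Load 2 — triangular load w₀=18 kN/m (0→w₀ over full span):
  θ_2 = (w₀Lx²/4-w₀L²x/3-w₀x⁴/(24L))/EI = (18·4·(12/5)²/4-18·4²·(12/5)/3-18·(12/5)⁴/(24·4))/10000 = -5193/390625 rad
Load 3 — uniform load w=9 kN/m over full span:
  θ_3 = -wx(x²-3Lx+3L²)/(6EI) = -9·(12/5)·((12/5)²-3·4·(12/5)+3·4²)/(6·10000) = -702/78125 rad
Superposition: θ = Σ θ_i = -71499/3125000 rad ≈ -0.022880 rad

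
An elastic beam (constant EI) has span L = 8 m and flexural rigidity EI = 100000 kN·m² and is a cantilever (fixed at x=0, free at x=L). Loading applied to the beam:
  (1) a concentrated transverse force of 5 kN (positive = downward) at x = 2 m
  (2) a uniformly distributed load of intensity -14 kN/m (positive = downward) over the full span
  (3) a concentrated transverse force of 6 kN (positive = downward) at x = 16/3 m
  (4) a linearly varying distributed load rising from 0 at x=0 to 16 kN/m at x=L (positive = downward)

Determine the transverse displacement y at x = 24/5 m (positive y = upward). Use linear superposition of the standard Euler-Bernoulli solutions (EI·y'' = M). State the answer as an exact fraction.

Load 1 — point force P=5 kN at a=2 m (b=L-a=6):
  y_1 = -Pa²(3x-a)/(6EI)  [x>a] = -5·2²·(3·(24/5)-2)/(6·100000) = -31/75000 m
Load 2 — uniform load w=-14 kN/m over full span:
  y_2 = -wx²(x²-4Lx+6L²)/(24EI) = -(-14)·(24/5)²·((24/5)²-4·8·(24/5)+6·8²)/(24·100000) = 66528/1953125 m
Load 3 — point force P=6 kN at a=16/3 m (b=L-a=8/3):
  y_3 = -Px²(3a-x)/(6EI)  [x≤a] = -6·(24/5)²·(3·(16/3)-(24/5))/(6·100000) = -1008/390625 m
Load 4 — triangular load w₀=16 kN/m (0→w₀ over full span):
  y_4 = (w₀Lx³/12-w₀L²x²/6-w₀x⁵/(120L))/EI = (16·8·(24/5)³/12-16·8²·(24/5)²/6-16·(24/5)⁵/(120·8))/100000 = -1364736/48828125 m
Superposition: y = Σ y_i = 3654761/1171875000 m ≈ 0.003119 m

y(24/5) = 3654761/1171875000 m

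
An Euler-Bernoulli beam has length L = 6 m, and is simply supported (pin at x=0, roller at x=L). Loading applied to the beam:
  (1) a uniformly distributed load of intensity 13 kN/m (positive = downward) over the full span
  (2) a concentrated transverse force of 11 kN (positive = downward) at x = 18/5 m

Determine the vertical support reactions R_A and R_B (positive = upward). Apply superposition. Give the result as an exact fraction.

Load 1 — uniform load w=13 kN/m over full span:
  R_A = wL/2 = 13·6/2 = 39 kN
  R_B = wL/2 = 13·6/2 = 39 kN
Load 2 — point force P=11 kN at a=18/5 m (b=L-a=12/5):
  R_A = Pb/L = 11·(12/5)/6 = 22/5 kN
  R_B = Pa/L = 11·(18/5)/6 = 33/5 kN
Superposition: R_A = 217/5 kN, R_B = 228/5 kN

R_A = 217/5 kN, R_B = 228/5 kN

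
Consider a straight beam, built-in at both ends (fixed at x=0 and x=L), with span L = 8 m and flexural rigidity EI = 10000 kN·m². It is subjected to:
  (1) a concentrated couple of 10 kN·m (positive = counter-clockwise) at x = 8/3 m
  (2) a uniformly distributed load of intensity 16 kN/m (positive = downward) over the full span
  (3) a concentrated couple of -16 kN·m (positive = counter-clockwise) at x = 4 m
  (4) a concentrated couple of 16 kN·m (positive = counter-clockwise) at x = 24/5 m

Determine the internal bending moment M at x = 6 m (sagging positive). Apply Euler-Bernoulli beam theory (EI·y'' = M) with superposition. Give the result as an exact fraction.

M(6) = 662/75 kN·m

Load 1 — applied couple M₀=10 kN·m at a=8/3 m (b=L-a=16/3):
  M_1 = R_Ax - M_A - M₀  [x>a] with R_A=5/3, M_A=0 = (5/3)·6 - 0 - 10 = 0 kN·m
Load 2 — uniform load w=16 kN/m over full span:
  M_2 = wLx/2 - wL²/12 - wx²/2 = 16·8·6/2 - 16·8²/12 - 16·6²/2 = 32/3 kN·m
Load 3 — applied couple M₀=-16 kN·m at a=4 m (b=L-a=4):
  M_3 = R_Ax - M_A - M₀  [x>a] with R_A=-3, M_A=-4 = (-3)·6 - (-4) - (-16) = 2 kN·m
Load 4 — applied couple M₀=16 kN·m at a=24/5 m (b=L-a=16/5):
  M_4 = R_Ax - M_A - M₀  [x>a] with R_A=72/25, M_A=128/25 = (72/25)·6 - (128/25) - 16 = -96/25 kN·m
Superposition: M = Σ M_i = 662/75 kN·m ≈ 8.826667 kN·m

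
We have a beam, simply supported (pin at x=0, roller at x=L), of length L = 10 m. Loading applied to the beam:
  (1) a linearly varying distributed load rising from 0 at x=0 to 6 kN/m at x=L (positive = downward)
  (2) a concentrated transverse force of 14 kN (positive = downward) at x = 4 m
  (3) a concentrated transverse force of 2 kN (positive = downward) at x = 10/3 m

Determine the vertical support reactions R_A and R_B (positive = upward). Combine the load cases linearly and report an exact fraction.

Load 1 — triangular load w₀=6 kN/m (0→w₀ over full span):
  R_A = w₀L/6 = 6·10/6 = 10 kN
  R_B = w₀L/3 = 6·10/3 = 20 kN
Load 2 — point force P=14 kN at a=4 m (b=L-a=6):
  R_A = Pb/L = 14·6/10 = 42/5 kN
  R_B = Pa/L = 14·4/10 = 28/5 kN
Load 3 — point force P=2 kN at a=10/3 m (b=L-a=20/3):
  R_A = Pb/L = 2·(20/3)/10 = 4/3 kN
  R_B = Pa/L = 2·(10/3)/10 = 2/3 kN
Superposition: R_A = 296/15 kN, R_B = 394/15 kN

R_A = 296/15 kN, R_B = 394/15 kN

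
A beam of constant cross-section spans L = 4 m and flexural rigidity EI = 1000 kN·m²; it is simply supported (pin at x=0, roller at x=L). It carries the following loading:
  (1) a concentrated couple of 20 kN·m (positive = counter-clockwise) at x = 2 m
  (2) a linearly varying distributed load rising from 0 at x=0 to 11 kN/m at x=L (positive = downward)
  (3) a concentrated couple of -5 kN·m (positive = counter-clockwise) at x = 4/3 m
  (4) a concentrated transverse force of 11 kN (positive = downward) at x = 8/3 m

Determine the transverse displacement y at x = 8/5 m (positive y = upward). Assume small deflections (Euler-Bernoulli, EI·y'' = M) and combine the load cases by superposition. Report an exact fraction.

Load 1 — applied couple M₀=20 kN·m at a=2 m (b=L-a=2):
  y_1 = (M₀x³/(6L)+C₁x)/EI  [x≤a] with C₁=M₀(3b²-L²)/(6L)=-10/3 = (20·(8/5)³/(6·4)+(-10/3)·(8/5))/1000 = -6/3125 m
Load 2 — triangular load w₀=11 kN/m (0→w₀ over full span):
  y_2 = -w₀x(7L⁴-10L²x²+3x⁴)/(360LEI) = -11·(8/5)·(7·4⁴-10·4²·(8/5)²+3·(8/5)⁴)/(360·4·1000) = -100408/5859375 m
Load 3 — applied couple M₀=-5 kN·m at a=4/3 m (b=L-a=8/3):
  y_3 = (M₀x³/(6L)-M₀(x-a)²/2+C₁x)/EI  [x>a] with C₁=M₀(3b²-L²)/(6L)=-10/9 = ((-5)·(8/5)³/(6·4)-(-5)·((8/5)-(4/3))²/2+(-10/9)·(8/5))/1000 = -23/9375 m
Load 4 — point force P=11 kN at a=8/3 m (b=L-a=4/3):
  y_4 = -Pbx(L²-b²-x²)/(6LEI)  [x≤a] = -11·(4/3)·(8/5)·(4²-(4/3)²-(8/5)²)/(6·4·1000) = -14432/1265625 m
Superposition: y = Σ y_i = -5206891/158203125 m ≈ -0.032913 m

y(8/5) = -5206891/158203125 m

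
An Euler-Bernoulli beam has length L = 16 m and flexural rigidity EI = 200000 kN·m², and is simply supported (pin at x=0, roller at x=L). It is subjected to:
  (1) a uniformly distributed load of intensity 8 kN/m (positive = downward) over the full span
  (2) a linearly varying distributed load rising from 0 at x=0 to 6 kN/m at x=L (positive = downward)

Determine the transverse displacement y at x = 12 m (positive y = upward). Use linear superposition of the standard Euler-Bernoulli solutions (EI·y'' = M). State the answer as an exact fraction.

Load 1 — uniform load w=8 kN/m over full span:
  y_1 = -wx(L³-2Lx²+x³)/(24EI) = -8·12·(16³-2·16·12²+12³)/(24·200000) = -76/3125 m
Load 2 — triangular load w₀=6 kN/m (0→w₀ over full span):
  y_2 = -w₀x(7L⁴-10L²x²+3x⁴)/(360LEI) = -6·12·(7·16⁴-10·16²·12²+3·12⁴)/(360·16·200000) = -119/12500 m
Superposition: y = Σ y_i = -423/12500 m ≈ -0.033840 m

y(12) = -423/12500 m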